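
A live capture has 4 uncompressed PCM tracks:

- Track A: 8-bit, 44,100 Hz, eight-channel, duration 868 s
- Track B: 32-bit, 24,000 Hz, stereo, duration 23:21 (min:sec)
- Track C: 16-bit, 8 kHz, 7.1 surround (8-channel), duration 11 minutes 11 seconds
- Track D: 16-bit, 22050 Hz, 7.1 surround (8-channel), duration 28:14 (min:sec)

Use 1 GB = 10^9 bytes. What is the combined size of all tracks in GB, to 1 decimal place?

Track A: 44,100 × 868 × 1 × 8 = 306,230,400 bytes.
Track B: 23:21 (min:sec) = 1,401 s; 24,000 × 1,401 × 4 × 2 = 268,992,000 bytes.
Track C: 11 minutes 11 seconds = 671 s; 8,000 × 671 × 2 × 8 = 85,888,000 bytes.
Track D: 28:14 (min:sec) = 1,694 s; 22,050 × 1,694 × 2 × 8 = 597,643,200 bytes.
Total = 1,258,753,600 bytes = 1.3 GB.

1.3 GB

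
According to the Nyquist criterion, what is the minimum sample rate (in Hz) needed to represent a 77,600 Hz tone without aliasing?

Minimum sample rate = 2 × 77,600 Hz = 155,200 Hz.

155,200 Hz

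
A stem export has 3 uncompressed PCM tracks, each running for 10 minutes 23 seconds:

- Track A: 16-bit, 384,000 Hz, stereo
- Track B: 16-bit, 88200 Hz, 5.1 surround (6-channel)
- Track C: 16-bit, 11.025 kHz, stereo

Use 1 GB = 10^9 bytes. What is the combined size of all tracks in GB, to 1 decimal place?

10 minutes 23 seconds = 623 s.
Track A: 384,000 × 623 × 2 × 2 = 956,928,000 bytes.
Track B: 88,200 × 623 × 2 × 6 = 659,383,200 bytes.
Track C: 11,025 × 623 × 2 × 2 = 27,474,300 bytes.
Total = 1,643,785,500 bytes = 1.6 GB.

1.6 GB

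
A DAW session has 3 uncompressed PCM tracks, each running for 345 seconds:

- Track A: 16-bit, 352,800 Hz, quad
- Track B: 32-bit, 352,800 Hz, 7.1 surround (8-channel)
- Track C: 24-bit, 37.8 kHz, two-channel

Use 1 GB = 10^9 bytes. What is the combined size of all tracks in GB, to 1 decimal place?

Track A: 352,800 × 345 × 2 × 4 = 973,728,000 bytes.
Track B: 352,800 × 345 × 4 × 8 = 3,894,912,000 bytes.
Track C: 37,800 × 345 × 3 × 2 = 78,246,000 bytes.
Total = 4,946,886,000 bytes = 4.9 GB.

4.9 GB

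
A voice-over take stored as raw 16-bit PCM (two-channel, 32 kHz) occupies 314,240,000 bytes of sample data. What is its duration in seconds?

2,455 seconds

Byte rate = 32,000 × 2 × 2 = 128,000 bytes/s.
Duration = 314,240,000 / 128,000 = 2,455 s.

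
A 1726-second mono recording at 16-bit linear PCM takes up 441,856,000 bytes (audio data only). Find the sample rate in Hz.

Bytes = sample_rate × seconds × bytes_per_sample × channels.
sample_rate = 441,856,000 / (1,726 × 2 × 1) = 441,856,000 / 3,452 = 128,000 Hz.

128,000 Hz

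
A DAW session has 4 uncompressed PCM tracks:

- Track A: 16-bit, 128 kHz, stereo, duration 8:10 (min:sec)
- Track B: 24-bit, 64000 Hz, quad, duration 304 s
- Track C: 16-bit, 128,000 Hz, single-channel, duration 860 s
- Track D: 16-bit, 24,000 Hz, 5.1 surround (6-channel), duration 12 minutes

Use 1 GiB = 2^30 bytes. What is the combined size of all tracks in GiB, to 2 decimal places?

0.85 GiB

Track A: 8:10 (min:sec) = 490 s; 128,000 × 490 × 2 × 2 = 250,880,000 bytes.
Track B: 64,000 × 304 × 3 × 4 = 233,472,000 bytes.
Track C: 128,000 × 860 × 2 × 1 = 220,160,000 bytes.
Track D: 12 minutes = 720 s; 24,000 × 720 × 2 × 6 = 207,360,000 bytes.
Total = 911,872,000 bytes = 0.85 GiB.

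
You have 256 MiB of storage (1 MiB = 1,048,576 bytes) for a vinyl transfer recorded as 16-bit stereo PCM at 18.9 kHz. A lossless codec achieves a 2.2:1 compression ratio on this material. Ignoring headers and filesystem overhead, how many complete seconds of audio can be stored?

7,811 seconds

Uncompressed byte rate = 18,900 × 2 × 2 = 75,600 bytes/s.
After 2.2:1 compression, effective rate ≈ 34363.64 bytes/s.
Capacity = 256 × 1,048,576 = 268,435,456 bytes.
268,435,456 / effective rate ≈ 7811.61 s → 7,811 seconds.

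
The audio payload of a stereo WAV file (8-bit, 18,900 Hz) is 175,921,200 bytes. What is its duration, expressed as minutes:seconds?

77:34

Byte rate = 18,900 × 1 × 2 = 37,800 bytes/s.
Duration = 175,921,200 / 37,800 = 4,654 s.
4,654 s = 77:34.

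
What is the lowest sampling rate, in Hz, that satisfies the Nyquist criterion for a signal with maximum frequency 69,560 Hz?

139,120 Hz

Minimum sample rate = 2 × 69,560 Hz = 139,120 Hz.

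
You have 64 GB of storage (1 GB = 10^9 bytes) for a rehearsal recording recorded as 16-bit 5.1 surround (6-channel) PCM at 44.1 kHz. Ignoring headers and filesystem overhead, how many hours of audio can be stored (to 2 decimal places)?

Uncompressed byte rate = 44,100 × 2 × 6 = 529,200 bytes/s.
Capacity = 64 × 1,000,000,000 = 64,000,000,000 bytes.
64,000,000,000 / 529,200 ≈ 120937.26 s → 33.59 hours.

33.59 hours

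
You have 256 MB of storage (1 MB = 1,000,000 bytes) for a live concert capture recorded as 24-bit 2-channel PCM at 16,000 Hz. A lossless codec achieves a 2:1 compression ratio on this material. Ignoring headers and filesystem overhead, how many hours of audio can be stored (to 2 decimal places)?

1.48 hours

Uncompressed byte rate = 16,000 × 3 × 2 = 96,000 bytes/s.
After 2:1 compression, effective rate ≈ 48000 bytes/s.
Capacity = 256 × 1,000,000 = 256,000,000 bytes.
256,000,000 / effective rate ≈ 5333.33 s → 1.48 hours.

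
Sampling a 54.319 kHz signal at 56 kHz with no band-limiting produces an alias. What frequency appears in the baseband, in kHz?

Nyquist = 56,000/2 = 28,000 Hz; 54,319 Hz exceeds it.
Alias = |54,319 − 1×56,000| = |54,319 − 56,000| = 1,681 Hz = 1.681 kHz.

1.681 kHz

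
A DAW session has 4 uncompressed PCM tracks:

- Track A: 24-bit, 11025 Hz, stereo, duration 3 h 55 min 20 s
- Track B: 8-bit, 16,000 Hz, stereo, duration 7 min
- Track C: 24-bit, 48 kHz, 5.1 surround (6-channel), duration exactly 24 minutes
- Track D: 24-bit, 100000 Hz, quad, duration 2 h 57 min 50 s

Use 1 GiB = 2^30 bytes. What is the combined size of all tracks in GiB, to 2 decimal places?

Track A: 3 h 55 min 20 s = 14,120 s; 11,025 × 14,120 × 3 × 2 = 934,038,000 bytes.
Track B: 7 min = 420 s; 16,000 × 420 × 1 × 2 = 13,440,000 bytes.
Track C: exactly 24 minutes = 1,440 s; 48,000 × 1,440 × 3 × 6 = 1,244,160,000 bytes.
Track D: 2 h 57 min 50 s = 10,670 s; 100,000 × 10,670 × 3 × 4 = 12,804,000,000 bytes.
Total = 14,995,638,000 bytes = 13.97 GiB.

13.97 GiB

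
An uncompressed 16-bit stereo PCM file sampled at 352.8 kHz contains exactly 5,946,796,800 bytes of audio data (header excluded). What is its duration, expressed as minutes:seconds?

Byte rate = 352,800 × 2 × 2 = 1,411,200 bytes/s.
Duration = 5,946,796,800 / 1,411,200 = 4,214 s.
4,214 s = 70:14.

70:14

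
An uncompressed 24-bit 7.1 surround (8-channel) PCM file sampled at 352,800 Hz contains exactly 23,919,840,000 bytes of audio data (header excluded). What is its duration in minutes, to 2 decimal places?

Byte rate = 352,800 × 3 × 8 = 8,467,200 bytes/s.
Duration = 23,919,840,000 / 8,467,200 = 2,825 s.
2,825 s / 60 = 47.08 minutes.

47.08 minutes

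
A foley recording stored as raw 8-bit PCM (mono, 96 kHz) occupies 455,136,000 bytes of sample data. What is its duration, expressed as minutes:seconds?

79:01

Byte rate = 96,000 × 1 × 1 = 96,000 bytes/s.
Duration = 455,136,000 / 96,000 = 4,741 s.
4,741 s = 79:01.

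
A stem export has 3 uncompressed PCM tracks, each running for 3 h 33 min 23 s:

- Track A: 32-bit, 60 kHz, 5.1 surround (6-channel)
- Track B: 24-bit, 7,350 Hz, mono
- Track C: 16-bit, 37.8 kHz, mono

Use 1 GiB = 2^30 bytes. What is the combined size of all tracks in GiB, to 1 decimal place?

18.3 GiB

3 h 33 min 23 s = 12,803 s.
Track A: 60,000 × 12,803 × 4 × 6 = 18,436,320,000 bytes.
Track B: 7,350 × 12,803 × 3 × 1 = 282,306,150 bytes.
Track C: 37,800 × 12,803 × 2 × 1 = 967,906,800 bytes.
Total = 19,686,532,950 bytes = 18.3 GiB.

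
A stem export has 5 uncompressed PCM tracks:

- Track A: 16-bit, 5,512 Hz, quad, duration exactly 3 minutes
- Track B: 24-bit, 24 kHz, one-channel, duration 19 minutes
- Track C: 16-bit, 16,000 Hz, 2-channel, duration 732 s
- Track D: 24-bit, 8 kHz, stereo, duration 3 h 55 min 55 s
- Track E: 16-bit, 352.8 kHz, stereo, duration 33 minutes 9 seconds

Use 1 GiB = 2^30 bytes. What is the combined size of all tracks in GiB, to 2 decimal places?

Track A: exactly 3 minutes = 180 s; 5,512 × 180 × 2 × 4 = 7,937,280 bytes.
Track B: 19 minutes = 1,140 s; 24,000 × 1,140 × 3 × 1 = 82,080,000 bytes.
Track C: 16,000 × 732 × 2 × 2 = 46,848,000 bytes.
Track D: 3 h 55 min 55 s = 14,155 s; 8,000 × 14,155 × 3 × 2 = 679,440,000 bytes.
Track E: 33 minutes 9 seconds = 1,989 s; 352,800 × 1,989 × 2 × 2 = 2,806,876,800 bytes.
Total = 3,623,182,080 bytes = 3.37 GiB.

3.37 GiB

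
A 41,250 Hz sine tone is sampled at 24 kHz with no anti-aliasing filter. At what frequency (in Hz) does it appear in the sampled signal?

6,750 Hz

Nyquist = 24,000/2 = 12,000 Hz; 41,250 Hz exceeds it.
Alias = |41,250 − 2×24,000| = |41,250 − 48,000| = 6,750 Hz.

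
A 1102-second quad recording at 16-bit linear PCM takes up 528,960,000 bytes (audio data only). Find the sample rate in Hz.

Bytes = sample_rate × seconds × bytes_per_sample × channels.
sample_rate = 528,960,000 / (1,102 × 2 × 4) = 528,960,000 / 8,816 = 60,000 Hz.

60,000 Hz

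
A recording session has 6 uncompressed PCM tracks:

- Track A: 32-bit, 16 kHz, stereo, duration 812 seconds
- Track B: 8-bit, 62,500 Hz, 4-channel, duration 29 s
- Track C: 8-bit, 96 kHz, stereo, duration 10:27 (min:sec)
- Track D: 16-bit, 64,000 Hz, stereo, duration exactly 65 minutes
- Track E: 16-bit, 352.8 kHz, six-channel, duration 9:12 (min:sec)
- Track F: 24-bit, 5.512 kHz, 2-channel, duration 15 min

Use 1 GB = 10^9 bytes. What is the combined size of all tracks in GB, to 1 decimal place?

3.6 GB

Track A: 16,000 × 812 × 4 × 2 = 103,936,000 bytes.
Track B: 62,500 × 29 × 1 × 4 = 7,250,000 bytes.
Track C: 10:27 (min:sec) = 627 s; 96,000 × 627 × 1 × 2 = 120,384,000 bytes.
Track D: exactly 65 minutes = 3,900 s; 64,000 × 3,900 × 2 × 2 = 998,400,000 bytes.
Track E: 9:12 (min:sec) = 552 s; 352,800 × 552 × 2 × 6 = 2,336,947,200 bytes.
Track F: 15 min = 900 s; 5,512 × 900 × 3 × 2 = 29,764,800 bytes.
Total = 3,596,682,000 bytes = 3.6 GB.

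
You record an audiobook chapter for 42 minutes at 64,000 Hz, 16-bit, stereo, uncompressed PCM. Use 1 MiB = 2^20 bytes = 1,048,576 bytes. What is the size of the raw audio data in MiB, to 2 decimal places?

615.23 MiB

Duration = 42 minutes = 2,520 s.
Bytes = 64,000 samples/s × 2,520 s × 2 bytes/sample × 2 ch = 645,120,000 bytes.
645,120,000 / 1,048,576 = 615.23 MiB.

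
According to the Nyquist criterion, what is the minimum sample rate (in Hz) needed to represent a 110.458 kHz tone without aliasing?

220,916 Hz

Minimum sample rate = 2 × 110,458 Hz = 220,916 Hz.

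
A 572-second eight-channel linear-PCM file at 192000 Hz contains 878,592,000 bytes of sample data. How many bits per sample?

Bytes per sample = 878,592,000 / (192,000 × 572 × 8) = 878,592,000 / 878,592,000 = 1.
Bit depth = 1 × 8 = 8 bits.

8 bits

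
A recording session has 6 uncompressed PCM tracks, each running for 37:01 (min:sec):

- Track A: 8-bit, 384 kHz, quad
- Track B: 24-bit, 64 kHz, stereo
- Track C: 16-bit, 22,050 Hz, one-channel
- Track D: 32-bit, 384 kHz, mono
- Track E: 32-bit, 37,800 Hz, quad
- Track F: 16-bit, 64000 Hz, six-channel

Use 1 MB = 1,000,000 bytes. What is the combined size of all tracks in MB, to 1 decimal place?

37:01 (min:sec) = 2,221 s.
Track A: 384,000 × 2,221 × 1 × 4 = 3,411,456,000 bytes.
Track B: 64,000 × 2,221 × 3 × 2 = 852,864,000 bytes.
Track C: 22,050 × 2,221 × 2 × 1 = 97,946,100 bytes.
Track D: 384,000 × 2,221 × 4 × 1 = 3,411,456,000 bytes.
Track E: 37,800 × 2,221 × 4 × 4 = 1,343,260,800 bytes.
Track F: 64,000 × 2,221 × 2 × 6 = 1,705,728,000 bytes.
Total = 10,822,710,900 bytes = 10822.7 MB.

10822.7 MB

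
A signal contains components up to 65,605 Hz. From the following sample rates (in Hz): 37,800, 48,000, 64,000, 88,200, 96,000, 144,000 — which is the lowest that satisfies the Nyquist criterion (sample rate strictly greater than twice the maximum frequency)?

Need sample rate > 2 × 65,605 = 131,210 Hz.
Lowest listed rate above 131,210 Hz is 144,000 Hz.

144,000 Hz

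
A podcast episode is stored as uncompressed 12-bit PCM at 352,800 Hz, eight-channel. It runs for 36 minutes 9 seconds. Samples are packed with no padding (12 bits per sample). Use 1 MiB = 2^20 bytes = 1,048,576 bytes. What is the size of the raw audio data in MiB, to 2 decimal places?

8757.28 MiB

Duration = 36 minutes 9 seconds = 2,169 s.
Bits = 352,800 × 2,169 × 12 × 8 = 73,461,427,200 bits = 9,182,678,400 bytes.
9,182,678,400 / 1,048,576 = 8757.28 MiB.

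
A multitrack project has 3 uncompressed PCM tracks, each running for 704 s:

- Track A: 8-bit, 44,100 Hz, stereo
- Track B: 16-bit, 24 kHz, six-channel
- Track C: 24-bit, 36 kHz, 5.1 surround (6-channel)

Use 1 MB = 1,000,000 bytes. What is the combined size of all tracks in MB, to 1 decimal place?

721.0 MB

Track A: 44,100 × 704 × 1 × 2 = 62,092,800 bytes.
Track B: 24,000 × 704 × 2 × 6 = 202,752,000 bytes.
Track C: 36,000 × 704 × 3 × 6 = 456,192,000 bytes.
Total = 721,036,800 bytes = 721.0 MB.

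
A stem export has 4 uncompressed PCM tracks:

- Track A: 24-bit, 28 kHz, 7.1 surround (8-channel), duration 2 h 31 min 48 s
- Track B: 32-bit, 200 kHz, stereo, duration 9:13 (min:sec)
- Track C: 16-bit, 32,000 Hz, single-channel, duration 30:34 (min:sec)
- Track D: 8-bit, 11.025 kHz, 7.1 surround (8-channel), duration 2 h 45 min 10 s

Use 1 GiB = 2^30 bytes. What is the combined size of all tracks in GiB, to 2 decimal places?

7.45 GiB

Track A: 2 h 31 min 48 s = 9,108 s; 28,000 × 9,108 × 3 × 8 = 6,120,576,000 bytes.
Track B: 9:13 (min:sec) = 553 s; 200,000 × 553 × 4 × 2 = 884,800,000 bytes.
Track C: 30:34 (min:sec) = 1,834 s; 32,000 × 1,834 × 2 × 1 = 117,376,000 bytes.
Track D: 2 h 45 min 10 s = 9,910 s; 11,025 × 9,910 × 1 × 8 = 874,062,000 bytes.
Total = 7,996,814,000 bytes = 7.45 GiB.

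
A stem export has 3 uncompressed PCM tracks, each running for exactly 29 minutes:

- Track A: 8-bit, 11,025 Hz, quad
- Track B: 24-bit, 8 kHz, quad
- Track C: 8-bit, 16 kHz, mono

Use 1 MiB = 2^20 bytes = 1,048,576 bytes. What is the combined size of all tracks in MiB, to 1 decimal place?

259.0 MiB

exactly 29 minutes = 1,740 s.
Track A: 11,025 × 1,740 × 1 × 4 = 76,734,000 bytes.
Track B: 8,000 × 1,740 × 3 × 4 = 167,040,000 bytes.
Track C: 16,000 × 1,740 × 1 × 1 = 27,840,000 bytes.
Total = 271,614,000 bytes = 259.0 MiB.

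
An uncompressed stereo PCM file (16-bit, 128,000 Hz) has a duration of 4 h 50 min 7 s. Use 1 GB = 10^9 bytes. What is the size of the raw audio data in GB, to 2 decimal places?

Duration = 4 h 50 min 7 s = 17,407 s.
Bytes = 128,000 samples/s × 17,407 s × 2 bytes/sample × 2 ch = 8,912,384,000 bytes.
8,912,384,000 / 1,000,000,000 = 8.91 GB.

8.91 GB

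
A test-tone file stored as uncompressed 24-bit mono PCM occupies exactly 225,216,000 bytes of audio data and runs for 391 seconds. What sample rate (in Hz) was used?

192,000 Hz

Bytes = sample_rate × seconds × bytes_per_sample × channels.
sample_rate = 225,216,000 / (391 × 3 × 1) = 225,216,000 / 1,173 = 192,000 Hz.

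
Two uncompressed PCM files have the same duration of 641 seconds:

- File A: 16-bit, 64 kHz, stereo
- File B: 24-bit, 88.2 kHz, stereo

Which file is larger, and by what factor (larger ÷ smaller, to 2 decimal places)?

File A: 64,000 × 2 × 2 = 256,000 bytes/s.
File B: 88,200 × 3 × 2 = 529,200 bytes/s.
File B is larger; ratio = 339,217,200 / 164,096,000 = 2.07.

File B, by a factor of 2.07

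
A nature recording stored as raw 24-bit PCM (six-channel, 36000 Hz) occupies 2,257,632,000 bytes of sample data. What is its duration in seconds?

Byte rate = 36,000 × 3 × 6 = 648,000 bytes/s.
Duration = 2,257,632,000 / 648,000 = 3,484 s.

3,484 seconds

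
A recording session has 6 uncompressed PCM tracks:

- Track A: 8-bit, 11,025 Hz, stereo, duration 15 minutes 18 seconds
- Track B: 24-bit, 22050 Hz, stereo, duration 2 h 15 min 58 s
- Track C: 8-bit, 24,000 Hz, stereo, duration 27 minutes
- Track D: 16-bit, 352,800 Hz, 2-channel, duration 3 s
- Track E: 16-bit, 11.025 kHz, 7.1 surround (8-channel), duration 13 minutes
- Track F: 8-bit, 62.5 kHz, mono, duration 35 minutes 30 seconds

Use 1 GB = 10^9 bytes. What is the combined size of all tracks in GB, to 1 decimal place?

Track A: 15 minutes 18 seconds = 918 s; 11,025 × 918 × 1 × 2 = 20,241,900 bytes.
Track B: 2 h 15 min 58 s = 8,158 s; 22,050 × 8,158 × 3 × 2 = 1,079,303,400 bytes.
Track C: 27 minutes = 1,620 s; 24,000 × 1,620 × 1 × 2 = 77,760,000 bytes.
Track D: 352,800 × 3 × 2 × 2 = 4,233,600 bytes.
Track E: 13 minutes = 780 s; 11,025 × 780 × 2 × 8 = 137,592,000 bytes.
Track F: 35 minutes 30 seconds = 2,130 s; 62,500 × 2,130 × 1 × 1 = 133,125,000 bytes.
Total = 1,452,255,900 bytes = 1.5 GB.

1.5 GB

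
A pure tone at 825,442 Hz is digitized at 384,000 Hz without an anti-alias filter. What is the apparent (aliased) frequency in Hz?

Nyquist = 384,000/2 = 192,000 Hz; 825,442 Hz exceeds it.
Alias = |825,442 − 2×384,000| = |825,442 − 768,000| = 57,442 Hz.

57,442 Hz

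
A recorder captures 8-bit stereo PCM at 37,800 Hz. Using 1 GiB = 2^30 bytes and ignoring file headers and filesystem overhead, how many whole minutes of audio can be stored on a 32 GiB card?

Uncompressed byte rate = 37,800 × 1 × 2 = 75,600 bytes/s.
Capacity = 32 × 1,073,741,824 = 34,359,738,368 bytes.
34,359,738,368 / 75,600 ≈ 454493.89 s → 7,574 minutes.

7,574 minutes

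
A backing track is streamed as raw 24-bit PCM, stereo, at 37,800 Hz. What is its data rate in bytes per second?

Bit rate = 37,800 × 24 × 2 = 1,814,400 bits/s.
1,814,400 / 8 = 226,800 bytes/s.

226,800 bytes/s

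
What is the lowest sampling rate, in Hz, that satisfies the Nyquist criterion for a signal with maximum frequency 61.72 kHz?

Minimum sample rate = 2 × 61,720 Hz = 123,440 Hz.

123,440 Hz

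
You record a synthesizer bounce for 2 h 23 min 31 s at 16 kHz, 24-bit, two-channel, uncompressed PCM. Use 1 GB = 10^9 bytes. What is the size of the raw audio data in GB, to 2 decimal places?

Duration = 2 h 23 min 31 s = 8,611 s.
Bytes = 16,000 samples/s × 8,611 s × 3 bytes/sample × 2 ch = 826,656,000 bytes.
826,656,000 / 1,000,000,000 = 0.83 GB.

0.83 GB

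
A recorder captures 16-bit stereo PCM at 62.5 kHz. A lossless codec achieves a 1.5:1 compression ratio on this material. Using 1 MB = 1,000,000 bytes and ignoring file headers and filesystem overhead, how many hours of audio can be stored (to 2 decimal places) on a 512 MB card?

Uncompressed byte rate = 62,500 × 2 × 2 = 250,000 bytes/s.
After 1.5:1 compression, effective rate ≈ 166666.67 bytes/s.
Capacity = 512 × 1,000,000 = 512,000,000 bytes.
512,000,000 / effective rate ≈ 3072 s → 0.85 hours.

0.85 hours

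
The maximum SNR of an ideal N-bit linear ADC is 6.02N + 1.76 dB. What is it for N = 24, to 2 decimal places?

6.02 × 24 + 1.76 = 146.24 dB.

146.24 dB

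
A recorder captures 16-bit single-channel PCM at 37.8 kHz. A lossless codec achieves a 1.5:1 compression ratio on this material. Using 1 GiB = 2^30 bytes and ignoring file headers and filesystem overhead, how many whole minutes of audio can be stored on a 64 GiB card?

22,724 minutes

Uncompressed byte rate = 37,800 × 2 × 1 = 75,600 bytes/s.
After 1.5:1 compression, effective rate ≈ 50400 bytes/s.
Capacity = 64 × 1,073,741,824 = 68,719,476,736 bytes.
68,719,476,736 / effective rate ≈ 1363481.68 s → 22,724 minutes.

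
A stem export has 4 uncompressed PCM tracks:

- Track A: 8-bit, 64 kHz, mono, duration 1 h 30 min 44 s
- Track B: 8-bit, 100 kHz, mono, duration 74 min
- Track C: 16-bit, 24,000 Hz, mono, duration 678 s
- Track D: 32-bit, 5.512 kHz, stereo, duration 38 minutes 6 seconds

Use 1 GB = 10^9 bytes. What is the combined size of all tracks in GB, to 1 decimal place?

0.9 GB

Track A: 1 h 30 min 44 s = 5,444 s; 64,000 × 5,444 × 1 × 1 = 348,416,000 bytes.
Track B: 74 min = 4,440 s; 100,000 × 4,440 × 1 × 1 = 444,000,000 bytes.
Track C: 24,000 × 678 × 2 × 1 = 32,544,000 bytes.
Track D: 38 minutes 6 seconds = 2,286 s; 5,512 × 2,286 × 4 × 2 = 100,803,456 bytes.
Total = 925,763,456 bytes = 0.9 GB.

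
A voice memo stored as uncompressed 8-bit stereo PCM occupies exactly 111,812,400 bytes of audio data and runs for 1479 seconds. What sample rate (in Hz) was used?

Bytes = sample_rate × seconds × bytes_per_sample × channels.
sample_rate = 111,812,400 / (1,479 × 1 × 2) = 111,812,400 / 2,958 = 37,800 Hz.

37,800 Hz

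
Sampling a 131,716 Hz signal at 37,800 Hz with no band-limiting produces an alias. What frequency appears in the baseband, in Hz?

18,316 Hz

Nyquist = 37,800/2 = 18,900 Hz; 131,716 Hz exceeds it.
Alias = |131,716 − 3×37,800| = |131,716 − 113,400| = 18,316 Hz.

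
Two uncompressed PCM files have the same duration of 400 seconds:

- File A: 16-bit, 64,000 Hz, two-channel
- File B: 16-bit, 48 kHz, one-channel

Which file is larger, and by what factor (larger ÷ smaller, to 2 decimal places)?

File A, by a factor of 2.67

File A: 64,000 × 2 × 2 = 256,000 bytes/s.
File B: 48,000 × 2 × 1 = 96,000 bytes/s.
File A is larger; ratio = 102,400,000 / 38,400,000 = 2.67.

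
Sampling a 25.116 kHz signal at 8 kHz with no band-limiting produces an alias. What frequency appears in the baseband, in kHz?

Nyquist = 8,000/2 = 4,000 Hz; 25,116 Hz exceeds it.
Alias = |25,116 − 3×8,000| = |25,116 − 24,000| = 1,116 Hz = 1.116 kHz.

1.116 kHz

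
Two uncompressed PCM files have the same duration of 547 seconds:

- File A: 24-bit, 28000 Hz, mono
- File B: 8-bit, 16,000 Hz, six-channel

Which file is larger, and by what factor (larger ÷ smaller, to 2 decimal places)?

File A: 28,000 × 3 × 1 = 84,000 bytes/s.
File B: 16,000 × 1 × 6 = 96,000 bytes/s.
File B is larger; ratio = 52,512,000 / 45,948,000 = 1.14.

File B, by a factor of 1.14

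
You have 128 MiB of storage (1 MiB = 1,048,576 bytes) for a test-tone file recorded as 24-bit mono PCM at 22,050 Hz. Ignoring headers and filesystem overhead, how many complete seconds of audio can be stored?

Uncompressed byte rate = 22,050 × 3 × 1 = 66,150 bytes/s.
Capacity = 128 × 1,048,576 = 134,217,728 bytes.
134,217,728 / 66,150 ≈ 2028.99 s → 2,028 seconds.

2,028 seconds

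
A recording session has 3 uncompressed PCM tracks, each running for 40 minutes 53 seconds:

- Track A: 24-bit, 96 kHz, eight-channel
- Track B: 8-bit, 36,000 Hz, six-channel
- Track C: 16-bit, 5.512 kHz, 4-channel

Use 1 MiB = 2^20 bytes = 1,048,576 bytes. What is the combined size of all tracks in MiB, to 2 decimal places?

5998.35 MiB

40 minutes 53 seconds = 2,453 s.
Track A: 96,000 × 2,453 × 3 × 8 = 5,651,712,000 bytes.
Track B: 36,000 × 2,453 × 1 × 6 = 529,848,000 bytes.
Track C: 5,512 × 2,453 × 2 × 4 = 108,167,488 bytes.
Total = 6,289,727,488 bytes = 5998.35 MiB.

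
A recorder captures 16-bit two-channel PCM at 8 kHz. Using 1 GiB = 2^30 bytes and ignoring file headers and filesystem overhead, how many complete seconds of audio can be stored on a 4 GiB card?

134,217 seconds

Uncompressed byte rate = 8,000 × 2 × 2 = 32,000 bytes/s.
Capacity = 4 × 1,073,741,824 = 4,294,967,296 bytes.
4,294,967,296 / 32,000 ≈ 134217.73 s → 134,217 seconds.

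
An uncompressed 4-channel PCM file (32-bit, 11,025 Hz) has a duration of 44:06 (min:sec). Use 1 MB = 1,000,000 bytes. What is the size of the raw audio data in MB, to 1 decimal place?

Duration = 44:06 (min:sec) = 2,646 s.
Bytes = 11,025 samples/s × 2,646 s × 4 bytes/sample × 4 ch = 466,754,400 bytes.
466,754,400 / 1,000,000 = 466.8 MB.

466.8 MB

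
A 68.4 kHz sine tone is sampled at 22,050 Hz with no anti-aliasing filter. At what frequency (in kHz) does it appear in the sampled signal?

Nyquist = 22,050/2 = 11,025 Hz; 68,400 Hz exceeds it.
Alias = |68,400 − 3×22,050| = |68,400 − 66,150| = 2,250 Hz = 2.25 kHz.

2.25 kHz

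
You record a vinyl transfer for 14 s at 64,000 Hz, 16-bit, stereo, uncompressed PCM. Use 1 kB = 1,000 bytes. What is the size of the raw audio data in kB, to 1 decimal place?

Bytes = 64,000 samples/s × 14 s × 2 bytes/sample × 2 ch = 3,584,000 bytes.
3,584,000 / 1,000 = 3584.0 kB.

3584.0 kB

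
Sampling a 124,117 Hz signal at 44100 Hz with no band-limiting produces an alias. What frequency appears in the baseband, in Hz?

Nyquist = 44,100/2 = 22,050 Hz; 124,117 Hz exceeds it.
Alias = |124,117 − 3×44,100| = |124,117 − 132,300| = 8,183 Hz.

8,183 Hz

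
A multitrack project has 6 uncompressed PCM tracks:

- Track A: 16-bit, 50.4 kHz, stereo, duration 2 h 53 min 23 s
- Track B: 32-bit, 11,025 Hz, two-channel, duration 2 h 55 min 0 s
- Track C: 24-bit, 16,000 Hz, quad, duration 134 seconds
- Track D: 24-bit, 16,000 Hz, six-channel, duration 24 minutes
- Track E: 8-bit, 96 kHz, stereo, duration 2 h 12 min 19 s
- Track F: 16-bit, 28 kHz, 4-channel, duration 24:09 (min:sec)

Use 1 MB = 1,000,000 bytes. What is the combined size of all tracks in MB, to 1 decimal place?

Track A: 2 h 53 min 23 s = 10,403 s; 50,400 × 10,403 × 2 × 2 = 2,097,244,800 bytes.
Track B: 2 h 55 min 0 s = 10,500 s; 11,025 × 10,500 × 4 × 2 = 926,100,000 bytes.
Track C: 16,000 × 134 × 3 × 4 = 25,728,000 bytes.
Track D: 24 minutes = 1,440 s; 16,000 × 1,440 × 3 × 6 = 414,720,000 bytes.
Track E: 2 h 12 min 19 s = 7,939 s; 96,000 × 7,939 × 1 × 2 = 1,524,288,000 bytes.
Track F: 24:09 (min:sec) = 1,449 s; 28,000 × 1,449 × 2 × 4 = 324,576,000 bytes.
Total = 5,312,656,800 bytes = 5312.7 MB.

5312.7 MB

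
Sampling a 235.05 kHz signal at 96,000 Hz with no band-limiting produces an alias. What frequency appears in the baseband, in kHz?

43.05 kHz

Nyquist = 96,000/2 = 48,000 Hz; 235,050 Hz exceeds it.
Alias = |235,050 − 2×96,000| = |235,050 − 192,000| = 43,050 Hz = 43.05 kHz.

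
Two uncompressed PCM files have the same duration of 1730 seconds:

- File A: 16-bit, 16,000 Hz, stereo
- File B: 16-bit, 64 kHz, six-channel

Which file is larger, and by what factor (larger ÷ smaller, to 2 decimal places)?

File A: 16,000 × 2 × 2 = 64,000 bytes/s.
File B: 64,000 × 2 × 6 = 768,000 bytes/s.
File B is larger; ratio = 1,328,640,000 / 110,720,000 = 12.00.

File B, by a factor of 12.00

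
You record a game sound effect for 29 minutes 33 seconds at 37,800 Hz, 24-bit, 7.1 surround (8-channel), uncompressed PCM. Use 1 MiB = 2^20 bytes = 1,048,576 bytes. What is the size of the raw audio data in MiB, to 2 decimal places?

Duration = 29 minutes 33 seconds = 1,773 s.
Bytes = 37,800 samples/s × 1,773 s × 3 bytes/sample × 8 ch = 1,608,465,600 bytes.
1,608,465,600 / 1,048,576 = 1533.95 MiB.

1533.95 MiB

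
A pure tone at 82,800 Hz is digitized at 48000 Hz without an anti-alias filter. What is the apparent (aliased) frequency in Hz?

13,200 Hz

Nyquist = 48,000/2 = 24,000 Hz; 82,800 Hz exceeds it.
Alias = |82,800 − 2×48,000| = |82,800 − 96,000| = 13,200 Hz.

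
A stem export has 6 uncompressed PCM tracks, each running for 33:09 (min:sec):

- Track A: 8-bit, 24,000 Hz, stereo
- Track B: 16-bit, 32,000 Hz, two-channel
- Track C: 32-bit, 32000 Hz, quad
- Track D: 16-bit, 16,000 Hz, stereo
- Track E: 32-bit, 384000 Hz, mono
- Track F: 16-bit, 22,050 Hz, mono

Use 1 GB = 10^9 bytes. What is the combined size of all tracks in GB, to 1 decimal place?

33:09 (min:sec) = 1,989 s.
Track A: 24,000 × 1,989 × 1 × 2 = 95,472,000 bytes.
Track B: 32,000 × 1,989 × 2 × 2 = 254,592,000 bytes.
Track C: 32,000 × 1,989 × 4 × 4 = 1,018,368,000 bytes.
Track D: 16,000 × 1,989 × 2 × 2 = 127,296,000 bytes.
Track E: 384,000 × 1,989 × 4 × 1 = 3,055,104,000 bytes.
Track F: 22,050 × 1,989 × 2 × 1 = 87,714,900 bytes.
Total = 4,638,546,900 bytes = 4.6 GB.

4.6 GB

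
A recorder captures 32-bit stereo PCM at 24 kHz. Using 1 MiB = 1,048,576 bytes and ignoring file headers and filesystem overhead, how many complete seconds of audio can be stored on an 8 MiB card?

Uncompressed byte rate = 24,000 × 4 × 2 = 192,000 bytes/s.
Capacity = 8 × 1,048,576 = 8,388,608 bytes.
8,388,608 / 192,000 ≈ 43.69 s → 43 seconds.

43 seconds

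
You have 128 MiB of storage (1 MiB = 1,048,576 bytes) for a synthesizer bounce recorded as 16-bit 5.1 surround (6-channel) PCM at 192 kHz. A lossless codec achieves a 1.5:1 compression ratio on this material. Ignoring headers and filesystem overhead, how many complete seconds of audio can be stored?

87 seconds

Uncompressed byte rate = 192,000 × 2 × 6 = 2,304,000 bytes/s.
After 1.5:1 compression, effective rate ≈ 1536000 bytes/s.
Capacity = 128 × 1,048,576 = 134,217,728 bytes.
134,217,728 / effective rate ≈ 87.38 s → 87 seconds.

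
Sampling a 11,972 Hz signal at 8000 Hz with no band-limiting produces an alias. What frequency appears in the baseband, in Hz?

3,972 Hz

Nyquist = 8,000/2 = 4,000 Hz; 11,972 Hz exceeds it.
Alias = |11,972 − 1×8,000| = |11,972 − 8,000| = 3,972 Hz.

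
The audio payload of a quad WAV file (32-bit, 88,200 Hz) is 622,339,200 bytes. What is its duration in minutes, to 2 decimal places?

Byte rate = 88,200 × 4 × 4 = 1,411,200 bytes/s.
Duration = 622,339,200 / 1,411,200 = 441 s.
441 s / 60 = 7.35 minutes.

7.35 minutes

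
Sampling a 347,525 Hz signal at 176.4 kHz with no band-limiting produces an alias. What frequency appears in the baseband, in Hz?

Nyquist = 176,400/2 = 88,200 Hz; 347,525 Hz exceeds it.
Alias = |347,525 − 2×176,400| = |347,525 − 352,800| = 5,275 Hz.

5,275 Hz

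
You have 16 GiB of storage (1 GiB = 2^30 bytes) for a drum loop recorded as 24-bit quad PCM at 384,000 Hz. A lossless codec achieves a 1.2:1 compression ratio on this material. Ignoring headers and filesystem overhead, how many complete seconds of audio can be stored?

4,473 seconds

Uncompressed byte rate = 384,000 × 3 × 4 = 4,608,000 bytes/s.
After 1.2:1 compression, effective rate ≈ 3840000 bytes/s.
Capacity = 16 × 1,073,741,824 = 17,179,869,184 bytes.
17,179,869,184 / effective rate ≈ 4473.92 s → 4,473 seconds.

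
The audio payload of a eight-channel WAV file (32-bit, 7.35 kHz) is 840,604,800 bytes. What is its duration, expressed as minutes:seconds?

Byte rate = 7,350 × 4 × 8 = 235,200 bytes/s.
Duration = 840,604,800 / 235,200 = 3,574 s.
3,574 s = 59:34.

59:34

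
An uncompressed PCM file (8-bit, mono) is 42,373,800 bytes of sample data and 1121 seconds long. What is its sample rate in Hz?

Bytes = sample_rate × seconds × bytes_per_sample × channels.
sample_rate = 42,373,800 / (1,121 × 1 × 1) = 42,373,800 / 1,121 = 37,800 Hz.

37,800 Hz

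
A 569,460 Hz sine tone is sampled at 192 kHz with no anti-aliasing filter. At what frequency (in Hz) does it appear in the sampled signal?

6,540 Hz

Nyquist = 192,000/2 = 96,000 Hz; 569,460 Hz exceeds it.
Alias = |569,460 − 3×192,000| = |569,460 − 576,000| = 6,540 Hz.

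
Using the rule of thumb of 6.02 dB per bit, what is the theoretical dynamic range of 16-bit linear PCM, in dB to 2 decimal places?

96.32 dB

16 × 6.02 = 96.32 dB.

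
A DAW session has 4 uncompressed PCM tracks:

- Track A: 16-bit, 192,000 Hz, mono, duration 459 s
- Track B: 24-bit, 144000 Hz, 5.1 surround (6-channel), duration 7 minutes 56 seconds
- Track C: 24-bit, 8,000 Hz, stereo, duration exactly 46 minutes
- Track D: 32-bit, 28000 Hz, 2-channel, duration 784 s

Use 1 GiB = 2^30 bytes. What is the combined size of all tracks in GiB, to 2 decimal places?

Track A: 192,000 × 459 × 2 × 1 = 176,256,000 bytes.
Track B: 7 minutes 56 seconds = 476 s; 144,000 × 476 × 3 × 6 = 1,233,792,000 bytes.
Track C: exactly 46 minutes = 2,760 s; 8,000 × 2,760 × 3 × 2 = 132,480,000 bytes.
Track D: 28,000 × 784 × 4 × 2 = 175,616,000 bytes.
Total = 1,718,144,000 bytes = 1.60 GiB.

1.60 GiB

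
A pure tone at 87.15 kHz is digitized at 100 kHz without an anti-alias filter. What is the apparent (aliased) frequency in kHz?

12.85 kHz

Nyquist = 100,000/2 = 50,000 Hz; 87,150 Hz exceeds it.
Alias = |87,150 − 1×100,000| = |87,150 − 100,000| = 12,850 Hz = 12.85 kHz.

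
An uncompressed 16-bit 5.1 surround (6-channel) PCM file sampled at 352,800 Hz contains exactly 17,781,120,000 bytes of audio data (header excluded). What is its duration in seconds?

Byte rate = 352,800 × 2 × 6 = 4,233,600 bytes/s.
Duration = 17,781,120,000 / 4,233,600 = 4,200 s.

4,200 seconds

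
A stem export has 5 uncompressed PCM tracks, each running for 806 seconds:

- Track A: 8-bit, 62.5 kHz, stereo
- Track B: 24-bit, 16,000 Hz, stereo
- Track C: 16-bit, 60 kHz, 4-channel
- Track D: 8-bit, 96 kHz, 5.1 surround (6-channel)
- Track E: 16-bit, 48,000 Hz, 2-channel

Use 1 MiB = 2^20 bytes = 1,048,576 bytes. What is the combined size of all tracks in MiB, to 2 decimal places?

1129.16 MiB

Track A: 62,500 × 806 × 1 × 2 = 100,750,000 bytes.
Track B: 16,000 × 806 × 3 × 2 = 77,376,000 bytes.
Track C: 60,000 × 806 × 2 × 4 = 386,880,000 bytes.
Track D: 96,000 × 806 × 1 × 6 = 464,256,000 bytes.
Track E: 48,000 × 806 × 2 × 2 = 154,752,000 bytes.
Total = 1,184,014,000 bytes = 1129.16 MiB.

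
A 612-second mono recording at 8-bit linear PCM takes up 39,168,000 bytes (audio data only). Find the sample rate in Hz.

Bytes = sample_rate × seconds × bytes_per_sample × channels.
sample_rate = 39,168,000 / (612 × 1 × 1) = 39,168,000 / 612 = 64,000 Hz.

64,000 Hz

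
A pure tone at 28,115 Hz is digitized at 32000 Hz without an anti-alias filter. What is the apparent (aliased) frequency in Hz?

Nyquist = 32,000/2 = 16,000 Hz; 28,115 Hz exceeds it.
Alias = |28,115 − 1×32,000| = |28,115 − 32,000| = 3,885 Hz.

3,885 Hz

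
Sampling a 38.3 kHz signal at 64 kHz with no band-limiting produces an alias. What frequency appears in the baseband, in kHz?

Nyquist = 64,000/2 = 32,000 Hz; 38,300 Hz exceeds it.
Alias = |38,300 − 1×64,000| = |38,300 − 64,000| = 25,700 Hz = 25.7 kHz.

25.7 kHz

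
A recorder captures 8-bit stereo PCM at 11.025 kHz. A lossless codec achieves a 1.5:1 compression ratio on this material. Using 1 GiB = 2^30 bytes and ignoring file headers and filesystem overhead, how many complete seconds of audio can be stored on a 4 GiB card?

Uncompressed byte rate = 11,025 × 1 × 2 = 22,050 bytes/s.
After 1.5:1 compression, effective rate ≈ 14700 bytes/s.
Capacity = 4 × 1,073,741,824 = 4,294,967,296 bytes.
4,294,967,296 / effective rate ≈ 292174.65 s → 292,174 seconds.

292,174 seconds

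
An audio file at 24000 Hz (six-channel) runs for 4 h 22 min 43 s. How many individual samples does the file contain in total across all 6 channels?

2,269,872,000 samples

4 h 22 min 43 s = 15,763 s.
24,000 × 15,763 s × 6 ch = 2,269,872,000 samples.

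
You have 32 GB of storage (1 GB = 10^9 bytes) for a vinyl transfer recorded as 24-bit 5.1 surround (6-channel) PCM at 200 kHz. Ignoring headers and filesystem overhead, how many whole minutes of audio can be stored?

148 minutes

Uncompressed byte rate = 200,000 × 3 × 6 = 3,600,000 bytes/s.
Capacity = 32 × 1,000,000,000 = 32,000,000,000 bytes.
32,000,000,000 / 3,600,000 ≈ 8888.89 s → 148 minutes.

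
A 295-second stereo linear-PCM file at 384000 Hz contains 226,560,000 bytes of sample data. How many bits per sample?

8 bits

Bytes per sample = 226,560,000 / (384,000 × 295 × 2) = 226,560,000 / 226,560,000 = 1.
Bit depth = 1 × 8 = 8 bits.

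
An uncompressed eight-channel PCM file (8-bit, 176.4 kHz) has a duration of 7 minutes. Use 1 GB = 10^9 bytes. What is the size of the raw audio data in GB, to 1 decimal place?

Duration = 7 minutes = 420 s.
Bytes = 176,400 samples/s × 420 s × 1 bytes/sample × 8 ch = 592,704,000 bytes.
592,704,000 / 1,000,000,000 = 0.6 GB.

0.6 GB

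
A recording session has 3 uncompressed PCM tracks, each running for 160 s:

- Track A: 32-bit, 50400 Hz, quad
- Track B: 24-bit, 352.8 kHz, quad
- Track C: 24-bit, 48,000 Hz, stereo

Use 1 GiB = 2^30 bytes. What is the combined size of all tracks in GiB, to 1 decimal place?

Track A: 50,400 × 160 × 4 × 4 = 129,024,000 bytes.
Track B: 352,800 × 160 × 3 × 4 = 677,376,000 bytes.
Track C: 48,000 × 160 × 3 × 2 = 46,080,000 bytes.
Total = 852,480,000 bytes = 0.8 GiB.

0.8 GiB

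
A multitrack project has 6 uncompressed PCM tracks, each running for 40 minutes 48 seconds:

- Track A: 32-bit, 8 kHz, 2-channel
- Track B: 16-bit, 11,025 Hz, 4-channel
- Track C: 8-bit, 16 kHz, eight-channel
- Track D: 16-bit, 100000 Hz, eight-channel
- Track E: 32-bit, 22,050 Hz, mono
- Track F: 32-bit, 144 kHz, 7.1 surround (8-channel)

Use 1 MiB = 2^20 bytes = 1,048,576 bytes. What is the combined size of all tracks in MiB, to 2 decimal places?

15353.23 MiB

40 minutes 48 seconds = 2,448 s.
Track A: 8,000 × 2,448 × 4 × 2 = 156,672,000 bytes.
Track B: 11,025 × 2,448 × 2 × 4 = 215,913,600 bytes.
Track C: 16,000 × 2,448 × 1 × 8 = 313,344,000 bytes.
Track D: 100,000 × 2,448 × 2 × 8 = 3,916,800,000 bytes.
Track E: 22,050 × 2,448 × 4 × 1 = 215,913,600 bytes.
Track F: 144,000 × 2,448 × 4 × 8 = 11,280,384,000 bytes.
Total = 16,099,027,200 bytes = 15353.23 MiB.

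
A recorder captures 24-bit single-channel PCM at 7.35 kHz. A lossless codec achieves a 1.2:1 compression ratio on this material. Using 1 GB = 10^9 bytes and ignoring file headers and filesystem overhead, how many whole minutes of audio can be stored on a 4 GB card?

3,628 minutes

Uncompressed byte rate = 7,350 × 3 × 1 = 22,050 bytes/s.
After 1.2:1 compression, effective rate ≈ 18375 bytes/s.
Capacity = 4 × 1,000,000,000 = 4,000,000,000 bytes.
4,000,000,000 / effective rate ≈ 217687.07 s → 3,628 minutes.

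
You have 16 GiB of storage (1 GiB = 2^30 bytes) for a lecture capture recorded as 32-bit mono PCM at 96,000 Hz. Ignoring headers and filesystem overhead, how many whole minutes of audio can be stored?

Uncompressed byte rate = 96,000 × 4 × 1 = 384,000 bytes/s.
Capacity = 16 × 1,073,741,824 = 17,179,869,184 bytes.
17,179,869,184 / 384,000 ≈ 44739.24 s → 745 minutes.

745 minutes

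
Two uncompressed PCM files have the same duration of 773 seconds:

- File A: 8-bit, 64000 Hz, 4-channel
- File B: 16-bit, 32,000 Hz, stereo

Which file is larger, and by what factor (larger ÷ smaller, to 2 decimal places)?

File A: 64,000 × 1 × 4 = 256,000 bytes/s.
File B: 32,000 × 2 × 2 = 128,000 bytes/s.
File A is larger; ratio = 197,888,000 / 98,944,000 = 2.00.

File A, by a factor of 2.00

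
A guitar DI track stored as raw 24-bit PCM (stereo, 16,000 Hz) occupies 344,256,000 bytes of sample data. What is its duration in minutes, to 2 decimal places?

Byte rate = 16,000 × 3 × 2 = 96,000 bytes/s.
Duration = 344,256,000 / 96,000 = 3,586 s.
3,586 s / 60 = 59.77 minutes.

59.77 minutes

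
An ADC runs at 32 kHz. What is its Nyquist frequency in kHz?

Nyquist frequency = sample rate / 2 = 32,000 / 2 = 16 kHz.

16 kHz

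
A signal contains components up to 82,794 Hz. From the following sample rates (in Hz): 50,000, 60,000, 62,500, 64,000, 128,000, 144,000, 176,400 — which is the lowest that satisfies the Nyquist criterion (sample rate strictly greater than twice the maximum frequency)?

176,400 Hz

Need sample rate > 2 × 82,794 = 165,588 Hz.
Lowest listed rate above 165,588 Hz is 176,400 Hz.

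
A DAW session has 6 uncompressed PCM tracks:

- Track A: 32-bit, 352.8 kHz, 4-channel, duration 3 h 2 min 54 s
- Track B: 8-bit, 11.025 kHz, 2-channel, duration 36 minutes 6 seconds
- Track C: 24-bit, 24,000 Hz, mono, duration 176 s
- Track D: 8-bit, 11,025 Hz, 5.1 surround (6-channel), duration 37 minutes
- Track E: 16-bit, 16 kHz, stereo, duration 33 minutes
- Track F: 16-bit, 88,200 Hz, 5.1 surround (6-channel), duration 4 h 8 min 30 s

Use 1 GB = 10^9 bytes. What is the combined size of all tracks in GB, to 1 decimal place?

Track A: 3 h 2 min 54 s = 10,974 s; 352,800 × 10,974 × 4 × 4 = 61,946,035,200 bytes.
Track B: 36 minutes 6 seconds = 2,166 s; 11,025 × 2,166 × 1 × 2 = 47,760,300 bytes.
Track C: 24,000 × 176 × 3 × 1 = 12,672,000 bytes.
Track D: 37 minutes = 2,220 s; 11,025 × 2,220 × 1 × 6 = 146,853,000 bytes.
Track E: 33 minutes = 1,980 s; 16,000 × 1,980 × 2 × 2 = 126,720,000 bytes.
Track F: 4 h 8 min 30 s = 14,910 s; 88,200 × 14,910 × 2 × 6 = 15,780,744,000 bytes.
Total = 78,060,784,500 bytes = 78.1 GB.

78.1 GB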